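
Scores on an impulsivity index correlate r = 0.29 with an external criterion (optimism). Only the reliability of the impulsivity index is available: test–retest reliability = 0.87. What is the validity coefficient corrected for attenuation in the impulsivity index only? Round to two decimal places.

Single correction: r_c = r_obs / √r_xx = 0.29 / √0.87 = 0.29 / 0.9327 ≈ 0.31.

0.31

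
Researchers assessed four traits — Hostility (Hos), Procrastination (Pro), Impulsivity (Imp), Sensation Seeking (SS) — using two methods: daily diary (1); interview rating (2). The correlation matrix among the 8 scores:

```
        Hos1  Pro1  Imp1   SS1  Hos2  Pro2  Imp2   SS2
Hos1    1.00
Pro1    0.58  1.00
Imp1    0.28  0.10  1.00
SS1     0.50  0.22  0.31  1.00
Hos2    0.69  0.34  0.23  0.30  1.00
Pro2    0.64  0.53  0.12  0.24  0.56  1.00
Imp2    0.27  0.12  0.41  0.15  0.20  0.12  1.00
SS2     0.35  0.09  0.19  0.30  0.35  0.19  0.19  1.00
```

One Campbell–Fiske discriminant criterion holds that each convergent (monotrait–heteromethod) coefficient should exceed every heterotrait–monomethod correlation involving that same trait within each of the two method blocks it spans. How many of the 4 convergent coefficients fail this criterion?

Convergent coefficients and their comparison sets:
Hos (methods 1·2): 0.69 vs {0.58, 0.56, 0.28, 0.20, 0.50, 0.35} → pass.
Pro (methods 1·2): 0.53 vs {0.58, 0.56, 0.10, 0.12, 0.22, 0.19} → fail.
Imp (methods 1·2): 0.41 vs {0.28, 0.20, 0.10, 0.12, 0.31, 0.19} → pass.
SS (methods 1·2): 0.30 vs {0.50, 0.35, 0.22, 0.19, 0.31, 0.19} → fail.
2 of 4 fail.

2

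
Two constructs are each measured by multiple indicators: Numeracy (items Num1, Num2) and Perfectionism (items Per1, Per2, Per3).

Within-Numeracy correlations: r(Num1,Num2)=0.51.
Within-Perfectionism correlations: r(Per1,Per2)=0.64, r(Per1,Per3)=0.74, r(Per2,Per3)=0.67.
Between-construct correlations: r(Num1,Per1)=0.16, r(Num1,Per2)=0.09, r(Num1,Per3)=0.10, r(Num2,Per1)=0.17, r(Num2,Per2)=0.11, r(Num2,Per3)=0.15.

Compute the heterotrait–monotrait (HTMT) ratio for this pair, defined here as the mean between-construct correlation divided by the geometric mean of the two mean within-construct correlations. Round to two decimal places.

Between-construct mean = 0.78/6 = 0.1300.
Mean within-Num = 0.51/1 = 0.5100; mean within-Per = 2.05/3 = 0.6833.
Geometric mean = √(0.5100 × 0.6833) = 0.5903.
HTMT = 0.1300 / 0.5903 = 0.22.

0.22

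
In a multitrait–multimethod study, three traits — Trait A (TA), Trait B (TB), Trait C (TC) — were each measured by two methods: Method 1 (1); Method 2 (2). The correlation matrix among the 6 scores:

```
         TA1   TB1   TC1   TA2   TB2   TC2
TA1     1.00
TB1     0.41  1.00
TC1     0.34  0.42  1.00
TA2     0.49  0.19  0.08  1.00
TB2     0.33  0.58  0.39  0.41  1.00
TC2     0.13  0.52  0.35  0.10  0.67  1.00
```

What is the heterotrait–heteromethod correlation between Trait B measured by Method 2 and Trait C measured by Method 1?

0.39

Different traits and methods: r(TB2, TC1) = 0.39.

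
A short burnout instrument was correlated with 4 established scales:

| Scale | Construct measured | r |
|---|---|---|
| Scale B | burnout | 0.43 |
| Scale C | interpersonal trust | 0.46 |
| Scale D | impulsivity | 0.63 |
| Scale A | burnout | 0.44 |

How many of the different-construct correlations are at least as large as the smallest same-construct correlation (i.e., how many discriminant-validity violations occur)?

Convergent (same construct = burnout): Scale B, Scale A.
Smallest convergent = 0.43. Discriminant values: 0.46, 0.63; count ≥ 0.43 → 2.

2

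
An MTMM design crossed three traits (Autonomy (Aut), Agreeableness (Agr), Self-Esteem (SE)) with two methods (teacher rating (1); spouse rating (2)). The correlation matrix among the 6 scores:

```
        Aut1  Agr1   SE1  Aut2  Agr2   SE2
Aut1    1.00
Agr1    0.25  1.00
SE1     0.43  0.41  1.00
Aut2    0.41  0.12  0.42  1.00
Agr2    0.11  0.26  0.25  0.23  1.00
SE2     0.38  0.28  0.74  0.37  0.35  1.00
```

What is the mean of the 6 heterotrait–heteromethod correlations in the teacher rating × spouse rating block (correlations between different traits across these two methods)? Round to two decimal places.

HTHM values (method 1 × method 2): 0.11, 0.38, 0.12, 0.28, 0.42, 0.25; mean = 1.56/6 = 0.26.

0.26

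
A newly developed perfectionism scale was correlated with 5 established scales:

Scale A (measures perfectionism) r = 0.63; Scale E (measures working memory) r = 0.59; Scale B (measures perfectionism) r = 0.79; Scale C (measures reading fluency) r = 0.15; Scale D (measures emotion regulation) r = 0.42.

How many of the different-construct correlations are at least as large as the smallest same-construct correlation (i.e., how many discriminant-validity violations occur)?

0

Convergent (same construct = perfectionism): Scale A, Scale B.
Smallest convergent = 0.63. Discriminant values: 0.59, 0.15, 0.42; count ≥ 0.63 → 0.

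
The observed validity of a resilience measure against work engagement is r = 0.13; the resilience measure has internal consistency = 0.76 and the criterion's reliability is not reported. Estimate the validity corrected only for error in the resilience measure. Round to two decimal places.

Single correction: r_c = r_obs / √r_xx = 0.13 / √0.76 = 0.13 / 0.8718 ≈ 0.15.

0.15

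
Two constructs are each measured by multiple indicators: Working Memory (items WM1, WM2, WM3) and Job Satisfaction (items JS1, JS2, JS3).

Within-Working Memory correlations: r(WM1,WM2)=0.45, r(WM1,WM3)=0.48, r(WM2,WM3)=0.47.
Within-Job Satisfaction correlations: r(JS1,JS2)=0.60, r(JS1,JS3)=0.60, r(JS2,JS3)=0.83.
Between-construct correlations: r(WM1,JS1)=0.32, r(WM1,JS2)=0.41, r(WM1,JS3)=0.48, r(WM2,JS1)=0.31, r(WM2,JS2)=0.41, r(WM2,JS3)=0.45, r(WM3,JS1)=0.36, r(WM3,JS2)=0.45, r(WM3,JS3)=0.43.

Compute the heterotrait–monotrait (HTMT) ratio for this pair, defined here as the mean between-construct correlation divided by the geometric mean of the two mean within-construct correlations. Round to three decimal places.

0.716

Mean between = 3.62/9 = 0.4022.
Mean within-WM = 1.40/3 = 0.4667; mean within-JS = 2.03/3 = 0.6767.
Geometric mean = √(0.4667 × 0.6767) = 0.5620.
HTMT = 0.4022 / 0.5620 = 0.716.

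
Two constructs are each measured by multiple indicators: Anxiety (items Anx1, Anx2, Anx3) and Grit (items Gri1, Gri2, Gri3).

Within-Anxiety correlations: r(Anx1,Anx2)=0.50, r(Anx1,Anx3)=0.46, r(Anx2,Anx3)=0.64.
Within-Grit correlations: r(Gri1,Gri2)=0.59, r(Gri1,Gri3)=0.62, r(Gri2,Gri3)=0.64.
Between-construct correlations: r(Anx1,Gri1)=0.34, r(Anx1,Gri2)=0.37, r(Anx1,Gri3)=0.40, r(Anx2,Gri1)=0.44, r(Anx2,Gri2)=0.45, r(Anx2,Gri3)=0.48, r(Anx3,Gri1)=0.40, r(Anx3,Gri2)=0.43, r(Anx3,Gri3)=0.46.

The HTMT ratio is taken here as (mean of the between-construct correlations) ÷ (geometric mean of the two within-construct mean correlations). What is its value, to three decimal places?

Mean between = 3.77/9 = 0.4189.
Mean within-Anx = 1.60/3 = 0.5333; mean within-Gri = 1.85/3 = 0.6167.
Geometric mean = √(0.5333 × 0.6167) = 0.5735.
HTMT = 0.4189 / 0.5735 = 0.730.

0.730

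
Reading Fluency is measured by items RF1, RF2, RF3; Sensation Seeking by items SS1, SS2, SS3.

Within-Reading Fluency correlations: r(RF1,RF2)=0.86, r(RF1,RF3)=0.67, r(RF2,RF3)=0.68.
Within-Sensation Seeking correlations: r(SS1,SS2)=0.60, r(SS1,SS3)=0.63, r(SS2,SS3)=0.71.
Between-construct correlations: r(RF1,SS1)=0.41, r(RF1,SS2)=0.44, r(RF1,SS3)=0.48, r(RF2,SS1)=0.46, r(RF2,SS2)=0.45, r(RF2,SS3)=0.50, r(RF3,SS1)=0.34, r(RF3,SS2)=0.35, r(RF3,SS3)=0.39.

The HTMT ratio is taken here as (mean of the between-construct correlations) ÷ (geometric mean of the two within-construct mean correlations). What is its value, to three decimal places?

Between-construct mean = 3.82/9 = 0.4244.
Mean within-RF = 2.21/3 = 0.7367; mean within-SS = 1.94/3 = 0.6467.
Geometric mean = √(0.7367 × 0.6467) = 0.6902.
HTMT = 0.4244 / 0.6902 = 0.615.

0.615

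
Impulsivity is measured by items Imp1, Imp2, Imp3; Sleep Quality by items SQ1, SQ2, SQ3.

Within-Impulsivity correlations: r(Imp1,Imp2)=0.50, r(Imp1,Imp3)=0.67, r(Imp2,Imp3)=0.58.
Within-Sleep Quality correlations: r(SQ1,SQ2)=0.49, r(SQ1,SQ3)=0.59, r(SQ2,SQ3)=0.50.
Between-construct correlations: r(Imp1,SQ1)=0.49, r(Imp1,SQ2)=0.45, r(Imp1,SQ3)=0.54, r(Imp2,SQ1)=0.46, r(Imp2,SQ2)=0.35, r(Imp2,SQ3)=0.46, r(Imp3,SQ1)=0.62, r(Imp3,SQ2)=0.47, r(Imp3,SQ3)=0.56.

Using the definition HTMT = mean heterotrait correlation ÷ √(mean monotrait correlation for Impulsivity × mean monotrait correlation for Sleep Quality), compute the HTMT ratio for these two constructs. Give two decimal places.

Between-construct mean = 4.40/9 = 0.4889.
Mean within-Imp = 1.75/3 = 0.5833; mean within-SQ = 1.58/3 = 0.5267.
Geometric mean = √(0.5833 × 0.5267) = 0.5543.
HTMT = 0.4889 / 0.5543 = 0.88.

0.88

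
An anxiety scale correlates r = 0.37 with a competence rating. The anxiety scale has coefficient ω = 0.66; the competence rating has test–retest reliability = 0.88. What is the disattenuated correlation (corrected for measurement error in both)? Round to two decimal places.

r_true = r_obs / √(r_xx · r_yy) = 0.37 / √(0.66 × 0.88) = 0.37 / √0.5808 = 0.37 / 0.7621 ≈ 0.49.

0.49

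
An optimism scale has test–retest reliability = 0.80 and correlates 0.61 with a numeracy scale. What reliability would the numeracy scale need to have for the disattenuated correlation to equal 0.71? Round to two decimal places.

r_true = r_obs / √(r_xx · r_yy) ⇒ 0.71 = 0.61 / √(0.80 · r_yy).
√(0.80 · r_yy) = 0.61 / 0.71 = 0.8592; 0.80 · r_yy = 0.7382; r_yy = 0.7382 / 0.80 ≈ 0.92.

0.92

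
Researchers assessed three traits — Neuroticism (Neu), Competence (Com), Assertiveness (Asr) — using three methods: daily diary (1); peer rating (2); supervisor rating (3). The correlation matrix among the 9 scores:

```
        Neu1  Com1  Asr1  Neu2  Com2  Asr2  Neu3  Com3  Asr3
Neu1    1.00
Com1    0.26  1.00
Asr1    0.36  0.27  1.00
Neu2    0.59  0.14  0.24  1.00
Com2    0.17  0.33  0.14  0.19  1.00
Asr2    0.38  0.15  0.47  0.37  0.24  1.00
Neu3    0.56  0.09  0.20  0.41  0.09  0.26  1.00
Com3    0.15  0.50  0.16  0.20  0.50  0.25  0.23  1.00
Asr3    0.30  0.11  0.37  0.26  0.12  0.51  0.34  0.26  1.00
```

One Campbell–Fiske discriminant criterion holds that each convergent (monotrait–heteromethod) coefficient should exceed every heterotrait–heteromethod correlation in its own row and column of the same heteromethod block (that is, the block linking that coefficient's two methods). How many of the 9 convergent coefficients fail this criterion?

Each convergent coefficient versus the relevant comparison correlations:
Neu (methods 1·2): 0.59 vs {0.17, 0.14, 0.38, 0.24} → pass.
Neu (methods 1·3): 0.56 vs {0.15, 0.09, 0.30, 0.20} → pass.
Neu (methods 2·3): 0.41 vs {0.20, 0.09, 0.26, 0.26} → pass.
Com (methods 1·2): 0.33 vs {0.14, 0.17, 0.15, 0.14} → pass.
Com (methods 1·3): 0.50 vs {0.09, 0.15, 0.11, 0.16} → pass.
Com (methods 2·3): 0.50 vs {0.09, 0.20, 0.12, 0.25} → pass.
Asr (methods 1·2): 0.47 vs {0.24, 0.38, 0.14, 0.15} → pass.
Asr (methods 1·3): 0.37 vs {0.20, 0.30, 0.16, 0.11} → pass.
Asr (methods 2·3): 0.51 vs {0.26, 0.26, 0.25, 0.12} → pass.
0 of 9 fail.

0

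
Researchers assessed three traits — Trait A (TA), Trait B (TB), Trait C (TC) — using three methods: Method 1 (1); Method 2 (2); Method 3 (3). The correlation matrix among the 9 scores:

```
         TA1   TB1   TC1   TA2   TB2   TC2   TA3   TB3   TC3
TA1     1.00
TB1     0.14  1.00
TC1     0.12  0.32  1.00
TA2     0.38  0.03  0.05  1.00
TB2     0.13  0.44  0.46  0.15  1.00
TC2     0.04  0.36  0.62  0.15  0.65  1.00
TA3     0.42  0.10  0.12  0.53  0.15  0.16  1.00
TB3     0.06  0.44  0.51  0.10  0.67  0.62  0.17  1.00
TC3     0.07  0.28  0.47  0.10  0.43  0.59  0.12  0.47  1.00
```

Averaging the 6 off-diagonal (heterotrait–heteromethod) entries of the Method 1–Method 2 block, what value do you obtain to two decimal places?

HTHM values (method 1 × method 2): 0.13, 0.04, 0.03, 0.36, 0.05, 0.46; mean = 1.07/6 = 0.18.

0.18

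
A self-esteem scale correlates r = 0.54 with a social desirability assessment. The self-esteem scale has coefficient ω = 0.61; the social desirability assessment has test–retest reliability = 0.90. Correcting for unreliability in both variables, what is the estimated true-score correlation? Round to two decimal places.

0.73

r_true = r_obs / √(r_xx · r_yy) = 0.54 / √(0.61 × 0.90) = 0.54 / √0.5490 = 0.54 / 0.7409 ≈ 0.73.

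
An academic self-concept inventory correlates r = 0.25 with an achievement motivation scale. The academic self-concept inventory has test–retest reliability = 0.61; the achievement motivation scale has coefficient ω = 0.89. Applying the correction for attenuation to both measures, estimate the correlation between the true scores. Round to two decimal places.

r_true = r_obs / √(r_xx · r_yy) = 0.25 / √(0.61 × 0.89) = 0.25 / √0.5429 = 0.25 / 0.7368 ≈ 0.34.

0.34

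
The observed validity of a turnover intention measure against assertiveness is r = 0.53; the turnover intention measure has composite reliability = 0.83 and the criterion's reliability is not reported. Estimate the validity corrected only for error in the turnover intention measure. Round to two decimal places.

Single correction: r_c = r_obs / √r_xx = 0.53 / √0.83 = 0.53 / 0.9110 ≈ 0.58.

0.58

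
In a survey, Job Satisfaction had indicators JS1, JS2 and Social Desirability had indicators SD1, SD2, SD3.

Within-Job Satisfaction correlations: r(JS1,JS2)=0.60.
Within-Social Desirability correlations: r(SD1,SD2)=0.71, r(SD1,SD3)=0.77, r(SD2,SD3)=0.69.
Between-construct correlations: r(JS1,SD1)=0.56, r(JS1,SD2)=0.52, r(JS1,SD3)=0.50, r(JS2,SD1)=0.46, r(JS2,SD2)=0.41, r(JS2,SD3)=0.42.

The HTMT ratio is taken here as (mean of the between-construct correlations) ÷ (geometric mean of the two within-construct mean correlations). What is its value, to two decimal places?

0.73

Mean heterotrait r = 2.87/6 = 0.4783.
Mean within-JS = 0.60/1 = 0.6000; mean within-SD = 2.17/3 = 0.7233.
Geometric mean = √(0.6000 × 0.7233) = 0.6588.
HTMT = 0.4783 / 0.6588 = 0.73.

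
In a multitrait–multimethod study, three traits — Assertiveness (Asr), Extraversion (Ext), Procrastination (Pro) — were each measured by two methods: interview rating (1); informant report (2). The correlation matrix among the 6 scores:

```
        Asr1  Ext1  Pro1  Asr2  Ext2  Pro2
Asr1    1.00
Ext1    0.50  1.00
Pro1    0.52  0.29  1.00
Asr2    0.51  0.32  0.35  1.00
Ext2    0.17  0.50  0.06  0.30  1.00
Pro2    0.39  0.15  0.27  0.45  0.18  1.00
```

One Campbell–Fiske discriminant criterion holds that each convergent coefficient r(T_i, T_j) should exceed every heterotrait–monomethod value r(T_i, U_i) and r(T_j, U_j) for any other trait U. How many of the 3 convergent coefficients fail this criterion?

Each convergent coefficient versus the relevant comparison correlations:
Asr (methods 1·2): 0.51 vs {0.50, 0.30, 0.52, 0.45} → fail.
Ext (methods 1·2): 0.50 vs {0.50, 0.30, 0.29, 0.18} → fail.
Pro (methods 1·2): 0.27 vs {0.52, 0.45, 0.29, 0.18} → fail.
3 of 3 fail.

3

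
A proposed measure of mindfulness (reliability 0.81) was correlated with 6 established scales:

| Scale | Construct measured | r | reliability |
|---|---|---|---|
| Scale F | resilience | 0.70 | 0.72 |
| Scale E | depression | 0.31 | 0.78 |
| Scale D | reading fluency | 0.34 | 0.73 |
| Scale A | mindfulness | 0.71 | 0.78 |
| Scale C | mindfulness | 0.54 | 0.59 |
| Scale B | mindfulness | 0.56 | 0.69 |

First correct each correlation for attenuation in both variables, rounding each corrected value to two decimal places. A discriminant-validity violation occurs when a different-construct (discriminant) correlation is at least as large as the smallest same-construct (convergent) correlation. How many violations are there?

Disattenuated r (r / √(r_scale · r_new)):
  Scale F (disc): 0.70 / √(0.72·0.81) = 0.92
  Scale E (disc): 0.31 / √(0.78·0.81) = 0.39
  Scale D (disc): 0.34 / √(0.73·0.81) = 0.44
  Scale A (conv): 0.71 / √(0.78·0.81) = 0.89
  Scale C (conv): 0.54 / √(0.59·0.81) = 0.78
  Scale B (conv): 0.56 / √(0.69·0.81) = 0.75
Smallest convergent = 0.75. Discriminant values: 0.92, 0.39, 0.44; count ≥ 0.75 → 1.

1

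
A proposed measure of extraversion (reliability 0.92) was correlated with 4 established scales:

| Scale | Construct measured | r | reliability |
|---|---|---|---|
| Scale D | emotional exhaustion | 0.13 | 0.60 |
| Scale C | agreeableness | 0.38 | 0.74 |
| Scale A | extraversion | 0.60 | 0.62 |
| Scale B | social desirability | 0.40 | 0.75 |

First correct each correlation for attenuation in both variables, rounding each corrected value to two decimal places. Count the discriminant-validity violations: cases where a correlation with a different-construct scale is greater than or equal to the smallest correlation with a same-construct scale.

0

Disattenuated r (r / √(r_scale · r_new)):
  Scale D (disc): 0.13 / √(0.60·0.92) = 0.17
  Scale C (disc): 0.38 / √(0.74·0.92) = 0.46
  Scale A (conv): 0.60 / √(0.62·0.92) = 0.79
  Scale B (disc): 0.40 / √(0.75·0.92) = 0.48
Smallest convergent = 0.79. Discriminant values: 0.17, 0.46, 0.48; count ≥ 0.79 → 0.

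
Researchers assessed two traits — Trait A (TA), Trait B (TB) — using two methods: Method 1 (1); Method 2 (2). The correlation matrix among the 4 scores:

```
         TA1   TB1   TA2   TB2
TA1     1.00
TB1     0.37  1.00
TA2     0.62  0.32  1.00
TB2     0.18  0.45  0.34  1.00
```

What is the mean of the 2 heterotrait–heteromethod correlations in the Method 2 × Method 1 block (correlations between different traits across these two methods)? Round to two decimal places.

HTHM values (method 2 × method 1): 0.32, 0.18; mean = 0.50/2 = 0.25.

0.25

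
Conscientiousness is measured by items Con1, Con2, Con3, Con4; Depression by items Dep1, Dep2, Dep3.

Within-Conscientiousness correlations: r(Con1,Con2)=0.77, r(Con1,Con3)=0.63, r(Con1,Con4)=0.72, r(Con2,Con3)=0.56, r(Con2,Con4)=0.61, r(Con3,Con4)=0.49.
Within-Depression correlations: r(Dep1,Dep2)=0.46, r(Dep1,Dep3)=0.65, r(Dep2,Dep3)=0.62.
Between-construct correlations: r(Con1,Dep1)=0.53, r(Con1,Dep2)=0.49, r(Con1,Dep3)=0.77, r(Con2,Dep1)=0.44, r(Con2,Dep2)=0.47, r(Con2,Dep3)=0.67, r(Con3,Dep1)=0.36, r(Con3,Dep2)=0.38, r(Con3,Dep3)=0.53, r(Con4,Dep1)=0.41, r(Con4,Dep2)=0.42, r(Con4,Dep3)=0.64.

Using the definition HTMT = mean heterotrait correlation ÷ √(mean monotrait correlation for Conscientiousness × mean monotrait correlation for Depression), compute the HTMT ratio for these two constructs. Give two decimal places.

Mean between = 6.11/12 = 0.5092.
Mean within-Con = 3.78/6 = 0.6300; mean within-Dep = 1.73/3 = 0.5767.
Geometric mean = √(0.6300 × 0.5767) = 0.6028.
HTMT = 0.5092 / 0.6028 = 0.84.

0.84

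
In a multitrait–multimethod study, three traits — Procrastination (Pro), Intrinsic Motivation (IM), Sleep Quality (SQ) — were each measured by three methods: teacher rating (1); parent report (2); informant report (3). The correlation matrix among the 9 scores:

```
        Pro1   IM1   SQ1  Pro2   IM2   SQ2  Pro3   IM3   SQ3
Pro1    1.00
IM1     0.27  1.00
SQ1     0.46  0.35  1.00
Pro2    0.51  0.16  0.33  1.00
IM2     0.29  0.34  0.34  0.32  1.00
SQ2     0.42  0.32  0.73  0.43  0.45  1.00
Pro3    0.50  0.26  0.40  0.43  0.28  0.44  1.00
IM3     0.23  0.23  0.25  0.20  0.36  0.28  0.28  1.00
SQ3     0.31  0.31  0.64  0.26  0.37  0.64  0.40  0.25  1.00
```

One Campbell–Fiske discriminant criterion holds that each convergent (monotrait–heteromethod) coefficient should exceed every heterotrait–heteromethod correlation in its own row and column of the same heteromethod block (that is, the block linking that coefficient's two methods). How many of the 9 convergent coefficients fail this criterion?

4

Each convergent coefficient versus the relevant comparison correlations:
Pro (methods 1·2): 0.51 vs {0.29, 0.16, 0.42, 0.33} → pass.
Pro (methods 1·3): 0.50 vs {0.23, 0.26, 0.31, 0.40} → pass.
Pro (methods 2·3): 0.43 vs {0.20, 0.28, 0.26, 0.44} → fail.
IM (methods 1·2): 0.34 vs {0.16, 0.29, 0.32, 0.34} → fail.
IM (methods 1·3): 0.23 vs {0.26, 0.23, 0.31, 0.25} → fail.
IM (methods 2·3): 0.36 vs {0.28, 0.20, 0.37, 0.28} → fail.
SQ (methods 1·2): 0.73 vs {0.33, 0.42, 0.34, 0.32} → pass.
SQ (methods 1·3): 0.64 vs {0.40, 0.31, 0.25, 0.31} → pass.
SQ (methods 2·3): 0.64 vs {0.44, 0.26, 0.28, 0.37} → pass.
4 of 9 fail.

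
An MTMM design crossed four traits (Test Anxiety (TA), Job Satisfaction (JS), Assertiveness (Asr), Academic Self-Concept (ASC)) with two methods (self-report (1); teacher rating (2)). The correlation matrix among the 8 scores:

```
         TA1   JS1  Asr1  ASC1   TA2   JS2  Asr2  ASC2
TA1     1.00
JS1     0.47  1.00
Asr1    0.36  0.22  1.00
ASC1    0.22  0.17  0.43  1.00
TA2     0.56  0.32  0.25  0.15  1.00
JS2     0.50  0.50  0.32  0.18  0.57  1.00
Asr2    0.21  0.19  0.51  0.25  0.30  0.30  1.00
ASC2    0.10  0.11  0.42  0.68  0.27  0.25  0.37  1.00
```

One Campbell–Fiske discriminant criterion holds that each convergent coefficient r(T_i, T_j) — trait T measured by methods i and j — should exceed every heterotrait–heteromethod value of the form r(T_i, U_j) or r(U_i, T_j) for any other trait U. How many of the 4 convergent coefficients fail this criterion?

Convergent coefficients and their comparison sets:
TA (methods 1·2): 0.56 vs {0.50, 0.32, 0.21, 0.25, 0.10, 0.15} → pass.
JS (methods 1·2): 0.50 vs {0.32, 0.50, 0.19, 0.32, 0.11, 0.18} → fail.
Asr (methods 1·2): 0.51 vs {0.25, 0.21, 0.32, 0.19, 0.42, 0.25} → pass.
ASC (methods 1·2): 0.68 vs {0.15, 0.10, 0.18, 0.11, 0.25, 0.42} → pass.
1 of 4 fail.

1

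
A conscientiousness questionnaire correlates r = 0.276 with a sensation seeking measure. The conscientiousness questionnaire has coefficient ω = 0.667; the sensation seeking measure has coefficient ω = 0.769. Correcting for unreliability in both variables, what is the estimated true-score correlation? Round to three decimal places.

r_true = r_obs / √(r_xx · r_yy) = 0.276 / √(0.667 × 0.769) = 0.276 / √0.512923 = 0.276 / 0.7162 ≈ 0.385.

0.385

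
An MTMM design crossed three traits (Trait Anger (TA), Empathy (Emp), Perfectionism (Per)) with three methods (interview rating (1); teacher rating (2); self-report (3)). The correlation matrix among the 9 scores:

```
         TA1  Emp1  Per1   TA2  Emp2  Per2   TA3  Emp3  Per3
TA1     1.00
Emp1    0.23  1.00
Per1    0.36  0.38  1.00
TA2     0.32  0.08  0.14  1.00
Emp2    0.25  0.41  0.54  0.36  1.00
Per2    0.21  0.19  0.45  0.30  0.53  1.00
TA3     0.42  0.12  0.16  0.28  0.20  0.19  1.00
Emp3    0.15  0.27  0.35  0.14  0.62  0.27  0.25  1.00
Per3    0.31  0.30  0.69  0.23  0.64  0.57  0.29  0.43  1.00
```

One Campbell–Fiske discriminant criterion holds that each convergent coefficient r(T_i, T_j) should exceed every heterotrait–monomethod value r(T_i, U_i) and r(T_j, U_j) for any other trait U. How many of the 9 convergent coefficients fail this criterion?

Convergent coefficients and their comparison sets:
TA (methods 1·2): 0.32 vs {0.23, 0.36, 0.36, 0.30} → fail.
TA (methods 1·3): 0.42 vs {0.23, 0.25, 0.36, 0.29} → pass.
TA (methods 2·3): 0.28 vs {0.36, 0.25, 0.30, 0.29} → fail.
Emp (methods 1·2): 0.41 vs {0.23, 0.36, 0.38, 0.53} → fail.
Emp (methods 1·3): 0.27 vs {0.23, 0.25, 0.38, 0.43} → fail.
Emp (methods 2·3): 0.62 vs {0.36, 0.25, 0.53, 0.43} → pass.
Per (methods 1·2): 0.45 vs {0.36, 0.30, 0.38, 0.53} → fail.
Per (methods 1·3): 0.69 vs {0.36, 0.29, 0.38, 0.43} → pass.
Per (methods 2·3): 0.57 vs {0.30, 0.29, 0.53, 0.43} → pass.
5 of 9 fail.

5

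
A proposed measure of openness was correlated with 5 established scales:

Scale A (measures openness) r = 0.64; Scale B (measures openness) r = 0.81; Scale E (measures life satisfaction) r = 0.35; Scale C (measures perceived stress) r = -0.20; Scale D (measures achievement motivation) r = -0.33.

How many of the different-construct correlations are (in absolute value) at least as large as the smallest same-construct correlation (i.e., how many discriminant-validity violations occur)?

Convergent (same construct = openness): Scale A, Scale B.
Smallest convergent = 0.64. Discriminant |r|: 0.35, 0.20, 0.33; count ≥ 0.64 → 0.

0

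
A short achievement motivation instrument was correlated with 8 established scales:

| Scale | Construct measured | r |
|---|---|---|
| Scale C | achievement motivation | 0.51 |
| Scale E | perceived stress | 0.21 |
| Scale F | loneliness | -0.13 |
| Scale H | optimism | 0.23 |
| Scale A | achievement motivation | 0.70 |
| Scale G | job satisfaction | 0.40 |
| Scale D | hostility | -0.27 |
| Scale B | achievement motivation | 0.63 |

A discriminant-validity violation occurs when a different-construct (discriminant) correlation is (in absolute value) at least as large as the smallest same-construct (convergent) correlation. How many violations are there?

Convergent (same construct = achievement motivation): Scale C, Scale A, Scale B.
Smallest convergent = 0.51. Discriminant |r|: 0.21, 0.13, 0.23, 0.40, 0.27; count ≥ 0.51 → 0.

0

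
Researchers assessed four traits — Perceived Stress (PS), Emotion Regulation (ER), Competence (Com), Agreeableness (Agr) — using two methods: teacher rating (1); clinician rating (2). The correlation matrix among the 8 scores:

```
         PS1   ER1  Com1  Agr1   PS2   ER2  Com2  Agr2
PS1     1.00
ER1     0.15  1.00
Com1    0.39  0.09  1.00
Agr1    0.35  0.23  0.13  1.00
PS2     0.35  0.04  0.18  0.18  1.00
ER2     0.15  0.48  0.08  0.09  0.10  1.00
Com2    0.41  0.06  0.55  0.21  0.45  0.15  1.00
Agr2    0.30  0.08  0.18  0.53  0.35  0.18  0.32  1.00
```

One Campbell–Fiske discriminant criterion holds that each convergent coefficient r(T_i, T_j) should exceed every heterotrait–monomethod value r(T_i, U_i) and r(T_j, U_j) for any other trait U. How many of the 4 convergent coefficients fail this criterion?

1

Each convergent coefficient versus the relevant comparison correlations:
PS (methods 1·2): 0.35 vs {0.15, 0.10, 0.39, 0.45, 0.35, 0.35} → fail.
ER (methods 1·2): 0.48 vs {0.15, 0.10, 0.09, 0.15, 0.23, 0.18} → pass.
Com (methods 1·2): 0.55 vs {0.39, 0.45, 0.09, 0.15, 0.13, 0.32} → pass.
Agr (methods 1·2): 0.53 vs {0.35, 0.35, 0.23, 0.18, 0.13, 0.32} → pass.
1 of 4 fail.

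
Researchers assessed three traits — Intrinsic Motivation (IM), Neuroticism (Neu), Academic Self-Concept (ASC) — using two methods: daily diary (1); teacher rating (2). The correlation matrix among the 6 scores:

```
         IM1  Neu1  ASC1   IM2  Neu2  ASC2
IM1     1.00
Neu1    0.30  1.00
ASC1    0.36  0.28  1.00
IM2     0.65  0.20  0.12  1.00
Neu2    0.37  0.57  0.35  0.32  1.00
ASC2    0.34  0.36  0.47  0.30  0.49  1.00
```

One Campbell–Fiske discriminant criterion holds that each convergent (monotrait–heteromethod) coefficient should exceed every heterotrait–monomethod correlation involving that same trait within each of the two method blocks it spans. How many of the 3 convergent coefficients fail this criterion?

1

Checking each validity diagonal entry against its comparison values:
IM (methods 1·2): 0.65 vs {0.30, 0.32, 0.36, 0.30} → pass.
Neu (methods 1·2): 0.57 vs {0.30, 0.32, 0.28, 0.49} → pass.
ASC (methods 1·2): 0.47 vs {0.36, 0.30, 0.28, 0.49} → fail.
1 of 3 fail.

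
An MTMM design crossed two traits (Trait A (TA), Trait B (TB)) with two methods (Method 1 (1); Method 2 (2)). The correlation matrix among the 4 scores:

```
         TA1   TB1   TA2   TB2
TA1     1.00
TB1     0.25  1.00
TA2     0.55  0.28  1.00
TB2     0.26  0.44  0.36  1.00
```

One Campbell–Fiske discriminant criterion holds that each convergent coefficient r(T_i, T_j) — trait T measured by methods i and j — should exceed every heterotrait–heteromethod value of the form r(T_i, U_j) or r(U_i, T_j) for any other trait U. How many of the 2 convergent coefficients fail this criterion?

0

Checking each validity diagonal entry against its comparison values:
TA (methods 1·2): 0.55 vs {0.26, 0.28} → pass.
TB (methods 1·2): 0.44 vs {0.28, 0.26} → pass.
0 of 2 fail.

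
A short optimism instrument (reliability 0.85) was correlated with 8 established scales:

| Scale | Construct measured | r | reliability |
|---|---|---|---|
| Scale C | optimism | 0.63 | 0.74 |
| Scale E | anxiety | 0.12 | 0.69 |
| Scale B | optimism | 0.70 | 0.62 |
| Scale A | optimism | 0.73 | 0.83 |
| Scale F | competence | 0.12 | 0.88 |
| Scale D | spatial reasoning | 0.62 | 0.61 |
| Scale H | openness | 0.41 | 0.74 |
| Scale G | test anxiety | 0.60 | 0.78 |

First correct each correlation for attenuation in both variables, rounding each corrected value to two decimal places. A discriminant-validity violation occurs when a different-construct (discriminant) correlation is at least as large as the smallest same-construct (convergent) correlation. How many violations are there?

Disattenuated r (r / √(r_scale · r_new)):
  Scale C (conv): 0.63 / √(0.74·0.85) = 0.79
  Scale E (disc): 0.12 / √(0.69·0.85) = 0.16
  Scale B (conv): 0.70 / √(0.62·0.85) = 0.96
  Scale A (conv): 0.73 / √(0.83·0.85) = 0.87
  Scale F (disc): 0.12 / √(0.88·0.85) = 0.14
  Scale D (disc): 0.62 / √(0.61·0.85) = 0.86
  Scale H (disc): 0.41 / √(0.74·0.85) = 0.52
  Scale G (disc): 0.60 / √(0.78·0.85) = 0.74
Smallest convergent = 0.79. Discriminant values: 0.16, 0.14, 0.86, 0.52, 0.74; count ≥ 0.79 → 1.

1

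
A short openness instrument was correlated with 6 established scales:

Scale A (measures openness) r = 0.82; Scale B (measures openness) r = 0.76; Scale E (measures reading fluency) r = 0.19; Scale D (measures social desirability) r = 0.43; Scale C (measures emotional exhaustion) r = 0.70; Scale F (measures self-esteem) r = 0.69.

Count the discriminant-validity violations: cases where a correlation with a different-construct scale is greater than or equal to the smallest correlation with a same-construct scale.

Convergent (same construct = openness): Scale A, Scale B.
Smallest convergent = 0.76. Discriminant values: 0.19, 0.43, 0.70, 0.69; count ≥ 0.76 → 0.

0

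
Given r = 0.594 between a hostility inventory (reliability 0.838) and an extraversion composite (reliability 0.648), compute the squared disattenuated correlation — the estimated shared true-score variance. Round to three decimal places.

0.650

Disattenuated r = 0.594 / √(0.838 × 0.648) = 0.594 / 0.7369 = 0.8061.
Shared true-score variance = 0.8061² = 0.6498 ≈ 0.650.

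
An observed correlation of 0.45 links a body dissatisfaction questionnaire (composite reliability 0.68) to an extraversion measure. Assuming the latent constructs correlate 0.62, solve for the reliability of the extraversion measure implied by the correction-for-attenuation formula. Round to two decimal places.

r_true = r_obs / √(r_xx · r_yy) ⇒ 0.62 = 0.45 / √(0.68 · r_yy).
√(0.68 · r_yy) = 0.45 / 0.62 = 0.7258; 0.68 · r_yy = 0.5268; r_yy = 0.5268 / 0.68 ≈ 0.77.

0.77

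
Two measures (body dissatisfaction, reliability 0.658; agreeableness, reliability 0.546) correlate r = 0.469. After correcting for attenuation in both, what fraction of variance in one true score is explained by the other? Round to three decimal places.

Disattenuated r = 0.469 / √(0.658 × 0.546) = 0.469 / 0.5994 = 0.7824.
Shared true-score variance = 0.7824² = 0.6121 ≈ 0.612.

0.612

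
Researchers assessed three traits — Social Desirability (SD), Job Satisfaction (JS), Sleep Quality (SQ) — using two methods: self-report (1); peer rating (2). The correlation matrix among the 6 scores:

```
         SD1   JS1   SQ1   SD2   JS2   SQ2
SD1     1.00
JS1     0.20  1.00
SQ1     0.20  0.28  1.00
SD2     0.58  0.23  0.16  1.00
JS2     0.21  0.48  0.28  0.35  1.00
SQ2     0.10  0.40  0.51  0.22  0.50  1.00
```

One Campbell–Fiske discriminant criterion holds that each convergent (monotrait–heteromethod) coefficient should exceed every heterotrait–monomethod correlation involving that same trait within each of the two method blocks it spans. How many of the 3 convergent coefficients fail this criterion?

Each convergent coefficient versus the relevant comparison correlations:
SD (methods 1·2): 0.58 vs {0.20, 0.35, 0.20, 0.22} → pass.
JS (methods 1·2): 0.48 vs {0.20, 0.35, 0.28, 0.50} → fail.
SQ (methods 1·2): 0.51 vs {0.20, 0.22, 0.28, 0.50} → pass.
1 of 3 fail.

1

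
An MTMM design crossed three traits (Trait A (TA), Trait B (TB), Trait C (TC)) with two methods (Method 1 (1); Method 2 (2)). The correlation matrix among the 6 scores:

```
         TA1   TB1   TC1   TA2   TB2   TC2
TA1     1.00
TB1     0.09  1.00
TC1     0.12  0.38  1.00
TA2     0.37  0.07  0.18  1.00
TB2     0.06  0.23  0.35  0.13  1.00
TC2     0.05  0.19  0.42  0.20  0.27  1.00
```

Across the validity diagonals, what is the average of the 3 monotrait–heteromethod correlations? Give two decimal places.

0.34

Convergent values: 0.37, 0.23, 0.42; mean = 1.02/3 = 0.34.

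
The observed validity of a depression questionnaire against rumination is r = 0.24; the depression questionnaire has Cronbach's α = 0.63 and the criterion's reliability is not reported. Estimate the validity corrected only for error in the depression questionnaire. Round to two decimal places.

Single correction: r_c = r_obs / √r_xx = 0.24 / √0.63 = 0.24 / 0.7937 ≈ 0.30.

0.30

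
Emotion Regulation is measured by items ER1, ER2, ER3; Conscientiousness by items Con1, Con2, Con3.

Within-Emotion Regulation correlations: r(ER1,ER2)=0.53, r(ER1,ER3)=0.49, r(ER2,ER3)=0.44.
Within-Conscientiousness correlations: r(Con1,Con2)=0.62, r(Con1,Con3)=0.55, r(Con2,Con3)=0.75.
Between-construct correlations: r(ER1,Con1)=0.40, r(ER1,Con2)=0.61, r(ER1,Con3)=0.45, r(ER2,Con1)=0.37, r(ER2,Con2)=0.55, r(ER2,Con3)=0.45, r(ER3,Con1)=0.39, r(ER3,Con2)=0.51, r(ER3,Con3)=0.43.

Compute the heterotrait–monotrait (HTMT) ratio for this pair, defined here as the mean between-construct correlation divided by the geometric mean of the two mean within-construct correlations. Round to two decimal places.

Mean heterotrait r = 4.16/9 = 0.4622.
Mean within-ER = 1.46/3 = 0.4867; mean within-Con = 1.92/3 = 0.6400.
Geometric mean = √(0.4867 × 0.6400) = 0.5581.
HTMT = 0.4622 / 0.5581 = 0.83.

0.83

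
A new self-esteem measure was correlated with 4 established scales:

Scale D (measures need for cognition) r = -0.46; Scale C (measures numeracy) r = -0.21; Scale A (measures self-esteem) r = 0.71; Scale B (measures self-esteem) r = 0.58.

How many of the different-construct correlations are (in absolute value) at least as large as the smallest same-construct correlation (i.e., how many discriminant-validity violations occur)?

Convergent (same construct = self-esteem): Scale A, Scale B.
Smallest convergent = 0.58. Discriminant |r|: 0.46, 0.21; count ≥ 0.58 → 0.

0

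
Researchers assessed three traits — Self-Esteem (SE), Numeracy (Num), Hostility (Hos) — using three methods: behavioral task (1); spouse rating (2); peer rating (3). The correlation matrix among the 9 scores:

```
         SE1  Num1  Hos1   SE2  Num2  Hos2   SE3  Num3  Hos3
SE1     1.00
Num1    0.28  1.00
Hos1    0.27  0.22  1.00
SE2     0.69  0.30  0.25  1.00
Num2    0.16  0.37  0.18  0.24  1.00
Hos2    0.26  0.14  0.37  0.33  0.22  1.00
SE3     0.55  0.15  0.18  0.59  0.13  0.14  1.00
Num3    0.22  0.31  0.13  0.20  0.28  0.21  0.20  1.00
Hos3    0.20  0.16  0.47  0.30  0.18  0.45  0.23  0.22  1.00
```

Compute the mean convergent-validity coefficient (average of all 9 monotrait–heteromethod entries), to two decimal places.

Convergent values: 0.69, 0.55, 0.59, 0.37, 0.31, 0.28, 0.37, 0.47, 0.45; mean = 4.08/9 = 0.45.

0.45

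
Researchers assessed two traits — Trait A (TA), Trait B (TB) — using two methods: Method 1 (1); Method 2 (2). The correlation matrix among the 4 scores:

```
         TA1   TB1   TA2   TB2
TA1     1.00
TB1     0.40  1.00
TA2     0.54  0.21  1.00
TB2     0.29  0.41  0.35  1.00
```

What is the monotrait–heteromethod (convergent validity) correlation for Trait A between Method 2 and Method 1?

0.54

Same trait (TA), different methods: r(TA2, TA1) = 0.54.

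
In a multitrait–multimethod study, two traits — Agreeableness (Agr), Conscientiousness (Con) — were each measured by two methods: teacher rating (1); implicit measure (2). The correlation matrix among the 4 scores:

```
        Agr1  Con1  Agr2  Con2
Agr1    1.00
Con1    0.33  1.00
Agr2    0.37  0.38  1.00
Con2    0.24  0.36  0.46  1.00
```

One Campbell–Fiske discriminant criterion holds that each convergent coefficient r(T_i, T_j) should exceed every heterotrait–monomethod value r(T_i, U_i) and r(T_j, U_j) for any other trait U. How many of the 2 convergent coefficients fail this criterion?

Convergent coefficients and their comparison sets:
Agr (methods 1·2): 0.37 vs {0.33, 0.46} → fail.
Con (methods 1·2): 0.36 vs {0.33, 0.46} → fail.
2 of 2 fail.

2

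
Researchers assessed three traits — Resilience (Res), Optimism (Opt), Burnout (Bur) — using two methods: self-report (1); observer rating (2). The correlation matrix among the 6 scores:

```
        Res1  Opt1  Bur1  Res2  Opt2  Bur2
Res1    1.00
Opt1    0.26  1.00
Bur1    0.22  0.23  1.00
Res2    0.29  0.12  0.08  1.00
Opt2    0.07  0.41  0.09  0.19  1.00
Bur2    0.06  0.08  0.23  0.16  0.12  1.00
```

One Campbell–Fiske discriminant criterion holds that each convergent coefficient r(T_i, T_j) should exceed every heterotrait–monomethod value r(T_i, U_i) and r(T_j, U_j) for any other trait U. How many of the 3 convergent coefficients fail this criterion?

1

Each convergent coefficient versus the relevant comparison correlations:
Res (methods 1·2): 0.29 vs {0.26, 0.19, 0.22, 0.16} → pass.
Opt (methods 1·2): 0.41 vs {0.26, 0.19, 0.23, 0.12} → pass.
Bur (methods 1·2): 0.23 vs {0.22, 0.16, 0.23, 0.12} → fail.
1 of 3 fail.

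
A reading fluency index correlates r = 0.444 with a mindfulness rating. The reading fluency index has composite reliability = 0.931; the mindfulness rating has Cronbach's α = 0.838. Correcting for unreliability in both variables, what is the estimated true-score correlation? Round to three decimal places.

0.503

r_true = r_obs / √(r_xx · r_yy) = 0.444 / √(0.931 × 0.838) = 0.444 / √0.780178 = 0.444 / 0.8833 ≈ 0.503.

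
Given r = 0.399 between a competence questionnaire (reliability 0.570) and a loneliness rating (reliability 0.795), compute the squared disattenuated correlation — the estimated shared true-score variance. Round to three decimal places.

Disattenuated r = 0.399 / √(0.570 × 0.795) = 0.399 / 0.6732 = 0.5927.
Shared true-score variance = 0.5927² = 0.3513 ≈ 0.351.

0.351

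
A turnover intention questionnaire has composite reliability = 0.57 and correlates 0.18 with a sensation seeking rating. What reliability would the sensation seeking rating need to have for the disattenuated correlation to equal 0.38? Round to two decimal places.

0.39

r_true = r_obs / √(r_xx · r_yy) ⇒ 0.38 = 0.18 / √(0.57 · r_yy).
√(0.57 · r_yy) = 0.18 / 0.38 = 0.4737; 0.57 · r_yy = 0.2244; r_yy = 0.2244 / 0.57 ≈ 0.39.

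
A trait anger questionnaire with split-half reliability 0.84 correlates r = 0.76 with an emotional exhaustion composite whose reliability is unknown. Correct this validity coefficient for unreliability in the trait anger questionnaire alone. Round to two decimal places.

0.83

Single correction: r_c = r_obs / √r_xx = 0.76 / √0.84 = 0.76 / 0.9165 ≈ 0.83.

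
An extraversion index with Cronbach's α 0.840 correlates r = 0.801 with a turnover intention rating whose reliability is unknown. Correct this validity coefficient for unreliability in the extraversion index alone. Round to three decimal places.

Single correction: r_c = r_obs / √r_xx = 0.801 / √0.840 = 0.801 / 0.9165 ≈ 0.874.

0.874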